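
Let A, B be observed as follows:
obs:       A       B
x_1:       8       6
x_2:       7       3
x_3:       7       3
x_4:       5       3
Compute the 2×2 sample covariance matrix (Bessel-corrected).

Step 1 — column means:
  mean(A) = (8 + 7 + 7 + 5) / 4 = 27/4 = 6.75
  mean(B) = (6 + 3 + 3 + 3) / 4 = 15/4 = 3.75

Step 2 — sample covariance S[i,j] = (1/(n-1)) · Σ_k (x_{k,i} - mean_i) · (x_{k,j} - mean_j), with n-1 = 3.
  S[A,A] = ((1.25)·(1.25) + (0.25)·(0.25) + (0.25)·(0.25) + (-1.75)·(-1.75)) / 3 = 4.75/3 = 1.5833
  S[A,B] = ((1.25)·(2.25) + (0.25)·(-0.75) + (0.25)·(-0.75) + (-1.75)·(-0.75)) / 3 = 3.75/3 = 1.25
  S[B,B] = ((2.25)·(2.25) + (-0.75)·(-0.75) + (-0.75)·(-0.75) + (-0.75)·(-0.75)) / 3 = 6.75/3 = 2.25

S is symmetric (S[j,i] = S[i,j]). Assembling:

S = [[1.5833, 1.25],
 [1.25, 2.25]]


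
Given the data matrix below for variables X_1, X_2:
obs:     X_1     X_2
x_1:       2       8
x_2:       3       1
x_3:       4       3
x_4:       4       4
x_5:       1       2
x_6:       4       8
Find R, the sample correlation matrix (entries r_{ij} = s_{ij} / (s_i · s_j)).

Step 1 — column means:
  mean(X_1) = (2 + 3 + 4 + 4 + 1 + 4) / 6 = 18/6 = 3
  mean(X_2) = (8 + 1 + 3 + 4 + 2 + 8) / 6 = 26/6 = 4.3333

Step 2 — sample variances and covariances s[i,j] = (1/(n-1)) · Σ_k (x_{k,i} - mean_i) · (x_{k,j} - mean_j), with n-1 = 5:
  s[X_1,X_1] = ((-1)·(-1) + (0)·(0) + (1)·(1) + (1)·(1) + (-2)·(-2) + (1)·(1)) / 5 = 8/5 = 1.6
  s[X_1,X_2] = ((-1)·(3.6667) + (0)·(-3.3333) + (1)·(-1.3333) + (1)·(-0.3333) + (-2)·(-2.3333) + (1)·(3.6667)) / 5 = 3/5 = 0.6
  s[X_2,X_2] = ((3.6667)·(3.6667) + (-3.3333)·(-3.3333) + (-1.3333)·(-1.3333) + (-0.3333)·(-0.3333) + (-2.3333)·(-2.3333) + (3.6667)·(3.6667)) / 5 = 45.3333/5 = 9.0667
  Sample standard deviations s_i = √(s[i,i]):
  s(X_1) = √(1.6) = 1.2649
  s(X_2) = √(9.0667) = 3.0111

Step 3 — r_{ij} = s_{ij} / (s_i · s_j):
  r[X_1,X_1] = 1 (diagonal).
  r[X_1,X_2] = 0.6 / (1.2649 · 3.0111) = 0.6 / 3.8088 = 0.1575
  r[X_2,X_2] = 1 (diagonal).

R is symmetric with unit diagonal. Assembling:

R = [[1, 0.1575],
 [0.1575, 1]]


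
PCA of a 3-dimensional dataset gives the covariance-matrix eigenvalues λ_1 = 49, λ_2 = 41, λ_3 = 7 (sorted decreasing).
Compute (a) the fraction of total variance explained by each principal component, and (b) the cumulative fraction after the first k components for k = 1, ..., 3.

Step 1 — total variance = trace(Sigma) = Σ λ_i = 49 + 41 + 7 = 97.

Step 2 — fraction explained by component i = λ_i / Σ λ:
  PC1: 49/97 = 0.5052
  PC2: 41/97 = 0.4227
  PC3: 7/97 = 0.0722

Step 3 — cumulative fraction after k components = (λ_1 + ... + λ_k) / Σ λ:
  k = 1: 49/97 = 0.5052
  k = 2: (49 + 41)/97 = 90/97 = 0.9278
  k = 3: (49 + 41 + 7)/97 = 97/97 = 1

Summary (fraction, with percent):

explained: PC1 0.5052 (50.52%), PC2 0.4227 (42.27%), PC3 0.0722 (7.22%);  cumulative: 0.5052, 0.9278, 1


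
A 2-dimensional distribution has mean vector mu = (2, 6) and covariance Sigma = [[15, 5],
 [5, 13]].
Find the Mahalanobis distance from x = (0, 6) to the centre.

Step 1 — centre the observation: (x - mu) = (-2, 0).

Step 2 — invert Sigma. det(Sigma) = 15·13 - (5)² = 170.
  Sigma^{-1} = (1/det) · [[d, -b], [-b, a]] = [[0.0765, -0.0294],
 [-0.0294, 0.0882]].

Step 3 — form the quadratic (x - mu)^T · Sigma^{-1} · (x - mu):
  Sigma^{-1} · (x - mu) = (-0.1529, 0.0588).
  (x - mu)^T · [Sigma^{-1} · (x - mu)] = (-2)·(-0.1529) + (0)·(0.0588) = 0.3059.

Step 4 — take square root: d = √(0.3059) ≈ 0.5531.

d(x, mu) = √(0.3059) ≈ 0.5531


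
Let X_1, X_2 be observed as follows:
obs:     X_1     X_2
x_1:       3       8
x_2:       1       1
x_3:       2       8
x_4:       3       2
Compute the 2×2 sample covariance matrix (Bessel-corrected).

Step 1 — column means:
  mean(X_1) = (3 + 1 + 2 + 3) / 4 = 9/4 = 2.25
  mean(X_2) = (8 + 1 + 8 + 2) / 4 = 19/4 = 4.75

Step 2 — sample covariance S[i,j] = (1/(n-1)) · Σ_k (x_{k,i} - mean_i) · (x_{k,j} - mean_j), with n-1 = 3.
  S[X_1,X_1] = ((0.75)·(0.75) + (-1.25)·(-1.25) + (-0.25)·(-0.25) + (0.75)·(0.75)) / 3 = 2.75/3 = 0.9167
  S[X_1,X_2] = ((0.75)·(3.25) + (-1.25)·(-3.75) + (-0.25)·(3.25) + (0.75)·(-2.75)) / 3 = 4.25/3 = 1.4167
  S[X_2,X_2] = ((3.25)·(3.25) + (-3.75)·(-3.75) + (3.25)·(3.25) + (-2.75)·(-2.75)) / 3 = 42.75/3 = 14.25

S is symmetric (S[j,i] = S[i,j]). Assembling:

S = [[0.9167, 1.4167],
 [1.4167, 14.25]]


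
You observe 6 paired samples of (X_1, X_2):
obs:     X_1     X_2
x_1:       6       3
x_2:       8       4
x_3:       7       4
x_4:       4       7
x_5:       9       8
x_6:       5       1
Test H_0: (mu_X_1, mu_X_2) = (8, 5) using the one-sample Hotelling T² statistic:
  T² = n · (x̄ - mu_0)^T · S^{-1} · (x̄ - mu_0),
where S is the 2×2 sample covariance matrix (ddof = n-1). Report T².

Step 1 — sample mean vector:
  mean(X_1) = (6 + 8 + 7 + 4 + 9 + 5) / 6 = 39/6 = 6.5
  mean(X_2) = (3 + 4 + 4 + 7 + 8 + 1) / 6 = 27/6 = 4.5
  x̄ = (6.5, 4.5),  deviation x̄ - mu_0 = (6.5, 4.5) - (8, 5) = (-1.5, -0.5).

Step 2 — sample covariance matrix, S[i,j] = (1/(n-1)) · Σ_k (x_{k,i} - mean_i) · (x_{k,j} - mean_j), divisor n-1 = 5:
  S[X_1,X_1] = ((-0.5)·(-0.5) + (1.5)·(1.5) + (0.5)·(0.5) + (-2.5)·(-2.5) + (2.5)·(2.5) + (-1.5)·(-1.5)) / 5 = 17.5/5 = 3.5
  S[X_1,X_2] = ((-0.5)·(-1.5) + (1.5)·(-0.5) + (0.5)·(-0.5) + (-2.5)·(2.5) + (2.5)·(3.5) + (-1.5)·(-3.5)) / 5 = 7.5/5 = 1.5
  S[X_2,X_2] = ((-1.5)·(-1.5) + (-0.5)·(-0.5) + (-0.5)·(-0.5) + (2.5)·(2.5) + (3.5)·(3.5) + (-3.5)·(-3.5)) / 5 = 33.5/5 = 6.7
  S = [[3.5, 1.5],
 [1.5, 6.7]].

Step 3 — invert S. det(S) = 3.5·6.7 - (1.5)² = 21.2.
  S^{-1} = (1/det) · [[d, -b], [-b, a]] = [[0.316, -0.0708],
 [-0.0708, 0.1651]].

Step 4 — quadratic form (x̄ - mu_0)^T · S^{-1} · (x̄ - mu_0):
  S^{-1} · (x̄ - mu_0) = (-0.4387, 0.0236),
  (x̄ - mu_0)^T · [...] = (-1.5)·(-0.4387) + (-0.5)·(0.0236) = 0.6462.

Step 5 — scale by n: T² = 6 · 0.6462 = 3.8774.

T² ≈ 3.8774


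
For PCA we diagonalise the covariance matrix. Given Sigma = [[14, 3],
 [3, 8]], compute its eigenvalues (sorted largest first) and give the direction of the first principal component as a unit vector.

Step 1 — characteristic polynomial of 2×2 Sigma:
  det(Sigma - λI) = λ² - trace · λ + det = 0.
  trace = 14 + 8 = 22, det = 14·8 - (3)² = 103.
Step 2 — discriminant:
  Δ = trace² - 4·det = 484 - 412 = 72.
Step 3 — eigenvalues:
  λ = (trace ± √Δ)/2 = (22 ± 8.4853)/2,
  λ_1 = 15.2426,  λ_2 = 6.7574.

Step 4 — unit eigenvector for λ_1: solve (Sigma - λ_1 I)v = 0. First row:
  (14 - 15.2426)·v_x + (3)·v_y = 0, i.e. (-1.2426)·v_x + (3)·v_y = 0,
  so v ∝ (b, λ_1 - a) = (3, 1.2426) = u.
  ||u|| = √((3)² + (1.2426)²) = √(10.5442) ≈ 3.2472,
  v_1 = u/||u|| ≈ (0.9239, 0.3827) (||v_1|| = 1).

λ_1 = 15.2426,  λ_2 = 6.7574;  v_1 ≈ (0.9239, 0.3827)


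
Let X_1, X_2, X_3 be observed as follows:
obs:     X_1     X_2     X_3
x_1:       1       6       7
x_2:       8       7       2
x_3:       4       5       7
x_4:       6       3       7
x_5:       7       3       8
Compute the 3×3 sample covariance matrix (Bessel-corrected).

Step 1 — column means:
  mean(X_1) = (1 + 8 + 4 + 6 + 7) / 5 = 26/5 = 5.2
  mean(X_2) = (6 + 7 + 5 + 3 + 3) / 5 = 24/5 = 4.8
  mean(X_3) = (7 + 2 + 7 + 7 + 8) / 5 = 31/5 = 6.2

Step 2 — sample covariance S[i,j] = (1/(n-1)) · Σ_k (x_{k,i} - mean_i) · (x_{k,j} - mean_j), with n-1 = 4.
  S[X_1,X_1] = ((-4.2)·(-4.2) + (2.8)·(2.8) + (-1.2)·(-1.2) + (0.8)·(0.8) + (1.8)·(1.8)) / 4 = 30.8/4 = 7.7
  S[X_1,X_2] = ((-4.2)·(1.2) + (2.8)·(2.2) + (-1.2)·(0.2) + (0.8)·(-1.8) + (1.8)·(-1.8)) / 4 = -3.8/4 = -0.95
  S[X_1,X_3] = ((-4.2)·(0.8) + (2.8)·(-4.2) + (-1.2)·(0.8) + (0.8)·(0.8) + (1.8)·(1.8)) / 4 = -12.2/4 = -3.05
  S[X_2,X_2] = ((1.2)·(1.2) + (2.2)·(2.2) + (0.2)·(0.2) + (-1.8)·(-1.8) + (-1.8)·(-1.8)) / 4 = 12.8/4 = 3.2
  S[X_2,X_3] = ((1.2)·(0.8) + (2.2)·(-4.2) + (0.2)·(0.8) + (-1.8)·(0.8) + (-1.8)·(1.8)) / 4 = -12.8/4 = -3.2
  S[X_3,X_3] = ((0.8)·(0.8) + (-4.2)·(-4.2) + (0.8)·(0.8) + (0.8)·(0.8) + (1.8)·(1.8)) / 4 = 22.8/4 = 5.7

S is symmetric (S[j,i] = S[i,j]). Assembling:

S = [[7.7, -0.95, -3.05],
 [-0.95, 3.2, -3.2],
 [-3.05, -3.2, 5.7]]


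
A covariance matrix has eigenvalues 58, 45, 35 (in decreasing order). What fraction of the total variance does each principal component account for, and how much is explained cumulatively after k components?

Step 1 — total variance = trace(Sigma) = Σ λ_i = 58 + 45 + 35 = 138.

Step 2 — fraction explained by component i = λ_i / Σ λ:
  PC1: 58/138 = 0.4203
  PC2: 45/138 = 0.3261
  PC3: 35/138 = 0.2536

Step 3 — cumulative fraction after k components = (λ_1 + ... + λ_k) / Σ λ:
  k = 1: 58/138 = 0.4203
  k = 2: (58 + 45)/138 = 103/138 = 0.7464
  k = 3: (58 + 45 + 35)/138 = 138/138 = 1

Summary (fraction, with percent):

explained: PC1 0.4203 (42.03%), PC2 0.3261 (32.61%), PC3 0.2536 (25.36%);  cumulative: 0.4203, 0.7464, 1


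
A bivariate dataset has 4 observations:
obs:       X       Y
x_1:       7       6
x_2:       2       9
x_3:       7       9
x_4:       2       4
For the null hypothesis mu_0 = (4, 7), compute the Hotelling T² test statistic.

Step 1 — sample mean vector:
  mean(X) = (7 + 2 + 7 + 2) / 4 = 18/4 = 4.5
  mean(Y) = (6 + 9 + 9 + 4) / 4 = 28/4 = 7
  x̄ = (4.5, 7),  deviation x̄ - mu_0 = (4.5, 7) - (4, 7) = (0.5, 0).

Step 2 — sample covariance matrix, S[i,j] = (1/(n-1)) · Σ_k (x_{k,i} - mean_i) · (x_{k,j} - mean_j), divisor n-1 = 3:
  S[X,X] = ((2.5)·(2.5) + (-2.5)·(-2.5) + (2.5)·(2.5) + (-2.5)·(-2.5)) / 3 = 25/3 = 8.3333
  S[X,Y] = ((2.5)·(-1) + (-2.5)·(2) + (2.5)·(2) + (-2.5)·(-3)) / 3 = 5/3 = 1.6667
  S[Y,Y] = ((-1)·(-1) + (2)·(2) + (2)·(2) + (-3)·(-3)) / 3 = 18/3 = 6
  S = [[8.3333, 1.6667],
 [1.6667, 6]].

Step 3 — invert S. det(S) = 8.3333·6 - (1.6667)² = 47.2222.
  S^{-1} = (1/det) · [[d, -b], [-b, a]] = [[0.1271, -0.0353],
 [-0.0353, 0.1765]].

Step 4 — quadratic form (x̄ - mu_0)^T · S^{-1} · (x̄ - mu_0):
  S^{-1} · (x̄ - mu_0) = (0.0635, -0.0176),
  (x̄ - mu_0)^T · [...] = (0.5)·(0.0635) + (0)·(-0.0176) = 0.0318.

Step 5 — scale by n: T² = 4 · 0.0318 = 0.1271.

T² ≈ 0.1271


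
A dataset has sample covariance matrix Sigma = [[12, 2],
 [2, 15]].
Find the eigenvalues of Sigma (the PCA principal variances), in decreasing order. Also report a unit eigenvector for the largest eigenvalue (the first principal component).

Step 1 — characteristic polynomial of 2×2 Sigma:
  det(Sigma - λI) = λ² - trace · λ + det = 0.
  trace = 12 + 15 = 27, det = 12·15 - (2)² = 176.
Step 2 — discriminant:
  Δ = trace² - 4·det = 729 - 704 = 25.
Step 3 — eigenvalues:
  λ = (trace ± √Δ)/2 = (27 ± 5)/2,
  λ_1 = 16,  λ_2 = 11.

Step 4 — unit eigenvector for λ_1: solve (Sigma - λ_1 I)v = 0. First row:
  (12 - 16)·v_x + (2)·v_y = 0, i.e. (-4)·v_x + (2)·v_y = 0,
  so v ∝ (b, λ_1 - a) = (2, 4) = u.
  ||u|| = √((2)² + (4)²) = √(20) ≈ 4.4721,
  v_1 = u/||u|| ≈ (0.4472, 0.8944) (||v_1|| = 1).

λ_1 = 16,  λ_2 = 11;  v_1 ≈ (0.4472, 0.8944)


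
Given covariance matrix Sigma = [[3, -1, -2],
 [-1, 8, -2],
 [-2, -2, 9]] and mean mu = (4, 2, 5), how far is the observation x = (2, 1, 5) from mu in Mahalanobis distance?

Step 1 — centre the observation: (x - mu) = (-2, -1, 0).

Step 2 — invert Sigma (cofactor / det for 3×3, or solve directly):
  Sigma^{-1} = [[0.4387, 0.0839, 0.1161],
 [0.0839, 0.1484, 0.0516],
 [0.1161, 0.0516, 0.1484]].

Step 3 — form the quadratic (x - mu)^T · Sigma^{-1} · (x - mu):
  Sigma^{-1} · (x - mu) = (-0.9613, -0.3161, -0.2839).
  (x - mu)^T · [Sigma^{-1} · (x - mu)] = (-2)·(-0.9613) + (-1)·(-0.3161) + (0)·(-0.2839) = 2.2387.

Step 4 — take square root: d = √(2.2387) ≈ 1.4962.

d(x, mu) = √(2.2387) ≈ 1.4962


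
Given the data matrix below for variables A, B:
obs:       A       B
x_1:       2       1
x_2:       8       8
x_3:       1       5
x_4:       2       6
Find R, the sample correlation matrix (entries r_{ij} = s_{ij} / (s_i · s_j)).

Step 1 — column means:
  mean(A) = (2 + 8 + 1 + 2) / 4 = 13/4 = 3.25
  mean(B) = (1 + 8 + 5 + 6) / 4 = 20/4 = 5

Step 2 — sample variances and covariances s[i,j] = (1/(n-1)) · Σ_k (x_{k,i} - mean_i) · (x_{k,j} - mean_j), with n-1 = 3:
  s[A,A] = ((-1.25)·(-1.25) + (4.75)·(4.75) + (-2.25)·(-2.25) + (-1.25)·(-1.25)) / 3 = 30.75/3 = 10.25
  s[A,B] = ((-1.25)·(-4) + (4.75)·(3) + (-2.25)·(0) + (-1.25)·(1)) / 3 = 18/3 = 6
  s[B,B] = ((-4)·(-4) + (3)·(3) + (0)·(0) + (1)·(1)) / 3 = 26/3 = 8.6667
  Sample standard deviations s_i = √(s[i,i]):
  s(A) = √(10.25) = 3.2016
  s(B) = √(8.6667) = 2.9439

Step 3 — r_{ij} = s_{ij} / (s_i · s_j):
  r[A,A] = 1 (diagonal).
  r[A,B] = 6 / (3.2016 · 2.9439) = 6 / 9.4251 = 0.6366
  r[B,B] = 1 (diagonal).

R is symmetric with unit diagonal. Assembling:

R = [[1, 0.6366],
 [0.6366, 1]]


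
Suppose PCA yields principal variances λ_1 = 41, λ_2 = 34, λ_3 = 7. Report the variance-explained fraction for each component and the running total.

Step 1 — total variance = trace(Sigma) = Σ λ_i = 41 + 34 + 7 = 82.

Step 2 — fraction explained by component i = λ_i / Σ λ:
  PC1: 41/82 = 0.5
  PC2: 34/82 = 0.4146
  PC3: 7/82 = 0.0854

Step 3 — cumulative fraction after k components = (λ_1 + ... + λ_k) / Σ λ:
  k = 1: 41/82 = 0.5
  k = 2: (41 + 34)/82 = 75/82 = 0.9146
  k = 3: (41 + 34 + 7)/82 = 82/82 = 1

Summary (fraction, with percent):

explained: PC1 0.5 (50%), PC2 0.4146 (41.46%), PC3 0.0854 (8.54%);  cumulative: 0.5, 0.9146, 1


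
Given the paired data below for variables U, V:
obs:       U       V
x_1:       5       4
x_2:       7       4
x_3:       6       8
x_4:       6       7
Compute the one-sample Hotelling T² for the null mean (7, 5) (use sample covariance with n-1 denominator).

Step 1 — sample mean vector:
  mean(U) = (5 + 7 + 6 + 6) / 4 = 24/4 = 6
  mean(V) = (4 + 4 + 8 + 7) / 4 = 23/4 = 5.75
  x̄ = (6, 5.75),  deviation x̄ - mu_0 = (6, 5.75) - (7, 5) = (-1, 0.75).

Step 2 — sample covariance matrix, S[i,j] = (1/(n-1)) · Σ_k (x_{k,i} - mean_i) · (x_{k,j} - mean_j), divisor n-1 = 3:
  S[U,U] = ((-1)·(-1) + (1)·(1) + (0)·(0) + (0)·(0)) / 3 = 2/3 = 0.6667
  S[U,V] = ((-1)·(-1.75) + (1)·(-1.75) + (0)·(2.25) + (0)·(1.25)) / 3 = 0/3 = 0
  S[V,V] = ((-1.75)·(-1.75) + (-1.75)·(-1.75) + (2.25)·(2.25) + (1.25)·(1.25)) / 3 = 12.75/3 = 4.25
  S = [[0.6667, 0],
 [0, 4.25]].

Step 3 — invert S. det(S) = 0.6667·4.25 - (0)² = 2.8333.
  S^{-1} = (1/det) · [[d, -b], [-b, a]] = [[1.5, 0],
 [0, 0.2353]].

Step 4 — quadratic form (x̄ - mu_0)^T · S^{-1} · (x̄ - mu_0):
  S^{-1} · (x̄ - mu_0) = (-1.5, 0.1765),
  (x̄ - mu_0)^T · [...] = (-1)·(-1.5) + (0.75)·(0.1765) = 1.6324.

Step 5 — scale by n: T² = 4 · 1.6324 = 6.5294.

T² ≈ 6.5294


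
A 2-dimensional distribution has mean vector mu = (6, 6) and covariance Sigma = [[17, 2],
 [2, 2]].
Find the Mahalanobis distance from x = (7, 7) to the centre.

Step 1 — centre the observation: (x - mu) = (1, 1).

Step 2 — invert Sigma. det(Sigma) = 17·2 - (2)² = 30.
  Sigma^{-1} = (1/det) · [[d, -b], [-b, a]] = [[0.0667, -0.0667],
 [-0.0667, 0.5667]].

Step 3 — form the quadratic (x - mu)^T · Sigma^{-1} · (x - mu):
  Sigma^{-1} · (x - mu) = (0, 0.5).
  (x - mu)^T · [Sigma^{-1} · (x - mu)] = (1)·(0) + (1)·(0.5) = 0.5.

Step 4 — take square root: d = √(0.5) ≈ 0.7071.

d(x, mu) = √(0.5) ≈ 0.7071


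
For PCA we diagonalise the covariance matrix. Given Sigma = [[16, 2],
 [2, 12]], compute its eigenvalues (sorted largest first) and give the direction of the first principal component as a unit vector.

Step 1 — characteristic polynomial of 2×2 Sigma:
  det(Sigma - λI) = λ² - trace · λ + det = 0.
  trace = 16 + 12 = 28, det = 16·12 - (2)² = 188.
Step 2 — discriminant:
  Δ = trace² - 4·det = 784 - 752 = 32.
Step 3 — eigenvalues:
  λ = (trace ± √Δ)/2 = (28 ± 5.6569)/2,
  λ_1 = 16.8284,  λ_2 = 11.1716.

Step 4 — unit eigenvector for λ_1: solve (Sigma - λ_1 I)v = 0. First row:
  (16 - 16.8284)·v_x + (2)·v_y = 0, i.e. (-0.8284)·v_x + (2)·v_y = 0,
  so v ∝ (b, λ_1 - a) = (2, 0.8284) = u.
  ||u|| = √((2)² + (0.8284)²) = √(4.6863) ≈ 2.1648,
  v_1 = u/||u|| ≈ (0.9239, 0.3827) (||v_1|| = 1).

λ_1 = 16.8284,  λ_2 = 11.1716;  v_1 ≈ (0.9239, 0.3827)


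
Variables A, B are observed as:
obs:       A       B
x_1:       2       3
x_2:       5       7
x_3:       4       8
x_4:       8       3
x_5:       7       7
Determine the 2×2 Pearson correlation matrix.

Step 1 — column means:
  mean(A) = (2 + 5 + 4 + 8 + 7) / 5 = 26/5 = 5.2
  mean(B) = (3 + 7 + 8 + 3 + 7) / 5 = 28/5 = 5.6

Step 2 — sample variances and covariances s[i,j] = (1/(n-1)) · Σ_k (x_{k,i} - mean_i) · (x_{k,j} - mean_j), with n-1 = 4:
  s[A,A] = ((-3.2)·(-3.2) + (-0.2)·(-0.2) + (-1.2)·(-1.2) + (2.8)·(2.8) + (1.8)·(1.8)) / 4 = 22.8/4 = 5.7
  s[A,B] = ((-3.2)·(-2.6) + (-0.2)·(1.4) + (-1.2)·(2.4) + (2.8)·(-2.6) + (1.8)·(1.4)) / 4 = 0.4/4 = 0.1
  s[B,B] = ((-2.6)·(-2.6) + (1.4)·(1.4) + (2.4)·(2.4) + (-2.6)·(-2.6) + (1.4)·(1.4)) / 4 = 23.2/4 = 5.8
  Sample standard deviations s_i = √(s[i,i]):
  s(A) = √(5.7) = 2.3875
  s(B) = √(5.8) = 2.4083

Step 3 — r_{ij} = s_{ij} / (s_i · s_j):
  r[A,A] = 1 (diagonal).
  r[A,B] = 0.1 / (2.3875 · 2.4083) = 0.1 / 5.7498 = 0.0174
  r[B,B] = 1 (diagonal).

R is symmetric with unit diagonal. Assembling:

R = [[1, 0.0174],
 [0.0174, 1]]


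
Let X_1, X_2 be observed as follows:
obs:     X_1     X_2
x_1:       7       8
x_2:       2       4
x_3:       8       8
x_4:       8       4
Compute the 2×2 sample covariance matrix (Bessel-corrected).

Step 1 — column means:
  mean(X_1) = (7 + 2 + 8 + 8) / 4 = 25/4 = 6.25
  mean(X_2) = (8 + 4 + 8 + 4) / 4 = 24/4 = 6

Step 2 — sample covariance S[i,j] = (1/(n-1)) · Σ_k (x_{k,i} - mean_i) · (x_{k,j} - mean_j), with n-1 = 3.
  S[X_1,X_1] = ((0.75)·(0.75) + (-4.25)·(-4.25) + (1.75)·(1.75) + (1.75)·(1.75)) / 3 = 24.75/3 = 8.25
  S[X_1,X_2] = ((0.75)·(2) + (-4.25)·(-2) + (1.75)·(2) + (1.75)·(-2)) / 3 = 10/3 = 3.3333
  S[X_2,X_2] = ((2)·(2) + (-2)·(-2) + (2)·(2) + (-2)·(-2)) / 3 = 16/3 = 5.3333

S is symmetric (S[j,i] = S[i,j]). Assembling:

S = [[8.25, 3.3333],
 [3.3333, 5.3333]]


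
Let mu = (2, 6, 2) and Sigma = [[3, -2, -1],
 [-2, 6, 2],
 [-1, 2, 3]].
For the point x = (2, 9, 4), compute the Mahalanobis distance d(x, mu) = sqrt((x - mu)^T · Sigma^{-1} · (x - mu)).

Step 1 — centre the observation: (x - mu) = (0, 3, 2).

Step 2 — invert Sigma (cofactor / det for 3×3, or solve directly):
  Sigma^{-1} = [[0.4375, 0.125, 0.0625],
 [0.125, 0.25, -0.125],
 [0.0625, -0.125, 0.4375]].

Step 3 — form the quadratic (x - mu)^T · Sigma^{-1} · (x - mu):
  Sigma^{-1} · (x - mu) = (0.5, 0.5, 0.5).
  (x - mu)^T · [Sigma^{-1} · (x - mu)] = (0)·(0.5) + (3)·(0.5) + (2)·(0.5) = 2.5.

Step 4 — take square root: d = √(2.5) ≈ 1.5811.

d(x, mu) = √(2.5) ≈ 1.5811


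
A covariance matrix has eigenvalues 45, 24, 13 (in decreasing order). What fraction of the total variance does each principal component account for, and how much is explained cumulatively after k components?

Step 1 — total variance = trace(Sigma) = Σ λ_i = 45 + 24 + 13 = 82.

Step 2 — fraction explained by component i = λ_i / Σ λ:
  PC1: 45/82 = 0.5488
  PC2: 24/82 = 0.2927
  PC3: 13/82 = 0.1585

Step 3 — cumulative fraction after k components = (λ_1 + ... + λ_k) / Σ λ:
  k = 1: 45/82 = 0.5488
  k = 2: (45 + 24)/82 = 69/82 = 0.8415
  k = 3: (45 + 24 + 13)/82 = 82/82 = 1

Summary (fraction, with percent):

explained: PC1 0.5488 (54.88%), PC2 0.2927 (29.27%), PC3 0.1585 (15.85%);  cumulative: 0.5488, 0.8415, 1


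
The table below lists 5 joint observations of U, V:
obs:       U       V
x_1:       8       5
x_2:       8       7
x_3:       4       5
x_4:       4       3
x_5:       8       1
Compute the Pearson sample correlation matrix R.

Step 1 — column means:
  mean(U) = (8 + 8 + 4 + 4 + 8) / 5 = 32/5 = 6.4
  mean(V) = (5 + 7 + 5 + 3 + 1) / 5 = 21/5 = 4.2

Step 2 — sample variances and covariances s[i,j] = (1/(n-1)) · Σ_k (x_{k,i} - mean_i) · (x_{k,j} - mean_j), with n-1 = 4:
  s[U,U] = ((1.6)·(1.6) + (1.6)·(1.6) + (-2.4)·(-2.4) + (-2.4)·(-2.4) + (1.6)·(1.6)) / 4 = 19.2/4 = 4.8
  s[U,V] = ((1.6)·(0.8) + (1.6)·(2.8) + (-2.4)·(0.8) + (-2.4)·(-1.2) + (1.6)·(-3.2)) / 4 = 1.6/4 = 0.4
  s[V,V] = ((0.8)·(0.8) + (2.8)·(2.8) + (0.8)·(0.8) + (-1.2)·(-1.2) + (-3.2)·(-3.2)) / 4 = 20.8/4 = 5.2
  Sample standard deviations s_i = √(s[i,i]):
  s(U) = √(4.8) = 2.1909
  s(V) = √(5.2) = 2.2804

Step 3 — r_{ij} = s_{ij} / (s_i · s_j):
  r[U,U] = 1 (diagonal).
  r[U,V] = 0.4 / (2.1909 · 2.2804) = 0.4 / 4.996 = 0.0801
  r[V,V] = 1 (diagonal).

R is symmetric with unit diagonal. Assembling:

R = [[1, 0.0801],
 [0.0801, 1]]


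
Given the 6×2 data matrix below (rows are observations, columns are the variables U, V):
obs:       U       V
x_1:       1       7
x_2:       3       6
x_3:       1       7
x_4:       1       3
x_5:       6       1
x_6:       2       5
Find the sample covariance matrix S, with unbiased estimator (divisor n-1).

Step 1 — column means:
  mean(U) = (1 + 3 + 1 + 1 + 6 + 2) / 6 = 14/6 = 2.3333
  mean(V) = (7 + 6 + 7 + 3 + 1 + 5) / 6 = 29/6 = 4.8333

Step 2 — sample covariance S[i,j] = (1/(n-1)) · Σ_k (x_{k,i} - mean_i) · (x_{k,j} - mean_j), with n-1 = 5.
  S[U,U] = ((-1.3333)·(-1.3333) + (0.6667)·(0.6667) + (-1.3333)·(-1.3333) + (-1.3333)·(-1.3333) + (3.6667)·(3.6667) + (-0.3333)·(-0.3333)) / 5 = 19.3333/5 = 3.8667
  S[U,V] = ((-1.3333)·(2.1667) + (0.6667)·(1.1667) + (-1.3333)·(2.1667) + (-1.3333)·(-1.8333) + (3.6667)·(-3.8333) + (-0.3333)·(0.1667)) / 5 = -16.6667/5 = -3.3333
  S[V,V] = ((2.1667)·(2.1667) + (1.1667)·(1.1667) + (2.1667)·(2.1667) + (-1.8333)·(-1.8333) + (-3.8333)·(-3.8333) + (0.1667)·(0.1667)) / 5 = 28.8333/5 = 5.7667

S is symmetric (S[j,i] = S[i,j]). Assembling:

S = [[3.8667, -3.3333],
 [-3.3333, 5.7667]]


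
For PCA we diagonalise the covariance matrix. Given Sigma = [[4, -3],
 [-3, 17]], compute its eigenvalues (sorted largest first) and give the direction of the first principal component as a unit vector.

Step 1 — characteristic polynomial of 2×2 Sigma:
  det(Sigma - λI) = λ² - trace · λ + det = 0.
  trace = 4 + 17 = 21, det = 4·17 - (-3)² = 59.
Step 2 — discriminant:
  Δ = trace² - 4·det = 441 - 236 = 205.
Step 3 — eigenvalues:
  λ = (trace ± √Δ)/2 = (21 ± 14.3178)/2,
  λ_1 = 17.6589,  λ_2 = 3.3411.

Step 4 — unit eigenvector for λ_1: solve (Sigma - λ_1 I)v = 0. First row:
  (4 - 17.6589)·v_x + (-3)·v_y = 0, i.e. (-13.6589)·v_x + (-3)·v_y = 0,
  so v ∝ (b, λ_1 - a) = (-3, 13.6589); multiply by -1 so the first entry is positive: u = (3, -13.6589).
  ||u|| = √((3)² + (-13.6589)²) = √(195.5658) ≈ 13.9845,
  v_1 = u/||u|| ≈ (0.2145, -0.9767) (||v_1|| = 1).

λ_1 = 17.6589,  λ_2 = 3.3411;  v_1 ≈ (0.2145, -0.9767)


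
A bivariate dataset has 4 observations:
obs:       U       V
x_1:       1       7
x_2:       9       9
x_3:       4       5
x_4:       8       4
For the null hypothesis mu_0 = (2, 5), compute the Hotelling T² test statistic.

Step 1 — sample mean vector:
  mean(U) = (1 + 9 + 4 + 8) / 4 = 22/4 = 5.5
  mean(V) = (7 + 9 + 5 + 4) / 4 = 25/4 = 6.25
  x̄ = (5.5, 6.25),  deviation x̄ - mu_0 = (5.5, 6.25) - (2, 5) = (3.5, 1.25).

Step 2 — sample covariance matrix, S[i,j] = (1/(n-1)) · Σ_k (x_{k,i} - mean_i) · (x_{k,j} - mean_j), divisor n-1 = 3:
  S[U,U] = ((-4.5)·(-4.5) + (3.5)·(3.5) + (-1.5)·(-1.5) + (2.5)·(2.5)) / 3 = 41/3 = 13.6667
  S[U,V] = ((-4.5)·(0.75) + (3.5)·(2.75) + (-1.5)·(-1.25) + (2.5)·(-2.25)) / 3 = 2.5/3 = 0.8333
  S[V,V] = ((0.75)·(0.75) + (2.75)·(2.75) + (-1.25)·(-1.25) + (-2.25)·(-2.25)) / 3 = 14.75/3 = 4.9167
  S = [[13.6667, 0.8333],
 [0.8333, 4.9167]].

Step 3 — invert S. det(S) = 13.6667·4.9167 - (0.8333)² = 66.5.
  S^{-1} = (1/det) · [[d, -b], [-b, a]] = [[0.0739, -0.0125],
 [-0.0125, 0.2055]].

Step 4 — quadratic form (x̄ - mu_0)^T · S^{-1} · (x̄ - mu_0):
  S^{-1} · (x̄ - mu_0) = (0.2431, 0.213),
  (x̄ - mu_0)^T · [...] = (3.5)·(0.2431) + (1.25)·(0.213) = 1.1172.

Step 5 — scale by n: T² = 4 · 1.1172 = 4.4687.

T² ≈ 4.4687


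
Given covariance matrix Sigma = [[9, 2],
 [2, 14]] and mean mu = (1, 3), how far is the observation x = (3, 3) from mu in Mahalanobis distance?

Step 1 — centre the observation: (x - mu) = (2, 0).

Step 2 — invert Sigma. det(Sigma) = 9·14 - (2)² = 122.
  Sigma^{-1} = (1/det) · [[d, -b], [-b, a]] = [[0.1148, -0.0164],
 [-0.0164, 0.0738]].

Step 3 — form the quadratic (x - mu)^T · Sigma^{-1} · (x - mu):
  Sigma^{-1} · (x - mu) = (0.2295, -0.0328).
  (x - mu)^T · [Sigma^{-1} · (x - mu)] = (2)·(0.2295) + (0)·(-0.0328) = 0.459.

Step 4 — take square root: d = √(0.459) ≈ 0.6775.

d(x, mu) = √(0.459) ≈ 0.6775


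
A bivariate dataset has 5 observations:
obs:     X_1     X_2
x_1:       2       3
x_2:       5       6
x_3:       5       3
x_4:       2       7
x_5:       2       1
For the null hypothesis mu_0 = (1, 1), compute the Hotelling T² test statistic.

Step 1 — sample mean vector:
  mean(X_1) = (2 + 5 + 5 + 2 + 2) / 5 = 16/5 = 3.2
  mean(X_2) = (3 + 6 + 3 + 7 + 1) / 5 = 20/5 = 4
  x̄ = (3.2, 4),  deviation x̄ - mu_0 = (3.2, 4) - (1, 1) = (2.2, 3).

Step 2 — sample covariance matrix, S[i,j] = (1/(n-1)) · Σ_k (x_{k,i} - mean_i) · (x_{k,j} - mean_j), divisor n-1 = 4:
  S[X_1,X_1] = ((-1.2)·(-1.2) + (1.8)·(1.8) + (1.8)·(1.8) + (-1.2)·(-1.2) + (-1.2)·(-1.2)) / 4 = 10.8/4 = 2.7
  S[X_1,X_2] = ((-1.2)·(-1) + (1.8)·(2) + (1.8)·(-1) + (-1.2)·(3) + (-1.2)·(-3)) / 4 = 3/4 = 0.75
  S[X_2,X_2] = ((-1)·(-1) + (2)·(2) + (-1)·(-1) + (3)·(3) + (-3)·(-3)) / 4 = 24/4 = 6
  S = [[2.7, 0.75],
 [0.75, 6]].

Step 3 — invert S. det(S) = 2.7·6 - (0.75)² = 15.6375.
  S^{-1} = (1/det) · [[d, -b], [-b, a]] = [[0.3837, -0.048],
 [-0.048, 0.1727]].

Step 4 — quadratic form (x̄ - mu_0)^T · S^{-1} · (x̄ - mu_0):
  S^{-1} · (x̄ - mu_0) = (0.7002, 0.4125),
  (x̄ - mu_0)^T · [...] = (2.2)·(0.7002) + (3)·(0.4125) = 2.7779.

Step 5 — scale by n: T² = 5 · 2.7779 = 13.8897.

T² ≈ 13.8897


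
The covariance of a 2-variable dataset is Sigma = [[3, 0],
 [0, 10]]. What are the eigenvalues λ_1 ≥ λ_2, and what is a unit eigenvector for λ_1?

Step 1 — characteristic polynomial of 2×2 Sigma:
  det(Sigma - λI) = λ² - trace · λ + det = 0.
  trace = 3 + 10 = 13, det = 3·10 - (0)² = 30.
Step 2 — discriminant:
  Δ = trace² - 4·det = 169 - 120 = 49.
Step 3 — eigenvalues:
  λ = (trace ± √Δ)/2 = (13 ± 7)/2,
  λ_1 = 10,  λ_2 = 3.

Step 4 — unit eigenvector for λ_1: Sigma is diagonal, so its eigenvectors are the coordinate axes. λ_1 = 10 is the diagonal entry on the second coordinate axis, hence
  v_1 = (0, 1) (||v_1|| = 1).

λ_1 = 10,  λ_2 = 3;  v_1 ≈ (0, 1)


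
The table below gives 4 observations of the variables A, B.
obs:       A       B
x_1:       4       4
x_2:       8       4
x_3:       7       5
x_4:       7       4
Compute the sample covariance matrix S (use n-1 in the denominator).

Step 1 — column means:
  mean(A) = (4 + 8 + 7 + 7) / 4 = 26/4 = 6.5
  mean(B) = (4 + 4 + 5 + 4) / 4 = 17/4 = 4.25

Step 2 — sample covariance S[i,j] = (1/(n-1)) · Σ_k (x_{k,i} - mean_i) · (x_{k,j} - mean_j), with n-1 = 3.
  S[A,A] = ((-2.5)·(-2.5) + (1.5)·(1.5) + (0.5)·(0.5) + (0.5)·(0.5)) / 3 = 9/3 = 3
  S[A,B] = ((-2.5)·(-0.25) + (1.5)·(-0.25) + (0.5)·(0.75) + (0.5)·(-0.25)) / 3 = 0.5/3 = 0.1667
  S[B,B] = ((-0.25)·(-0.25) + (-0.25)·(-0.25) + (0.75)·(0.75) + (-0.25)·(-0.25)) / 3 = 0.75/3 = 0.25

S is symmetric (S[j,i] = S[i,j]). Assembling:

S = [[3, 0.1667],
 [0.1667, 0.25]]


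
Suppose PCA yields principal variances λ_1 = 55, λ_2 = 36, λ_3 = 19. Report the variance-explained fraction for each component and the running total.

Step 1 — total variance = trace(Sigma) = Σ λ_i = 55 + 36 + 19 = 110.

Step 2 — fraction explained by component i = λ_i / Σ λ:
  PC1: 55/110 = 0.5
  PC2: 36/110 = 0.3273
  PC3: 19/110 = 0.1727

Step 3 — cumulative fraction after k components = (λ_1 + ... + λ_k) / Σ λ:
  k = 1: 55/110 = 0.5
  k = 2: (55 + 36)/110 = 91/110 = 0.8273
  k = 3: (55 + 36 + 19)/110 = 110/110 = 1

Summary (fraction, with percent):

explained: PC1 0.5 (50%), PC2 0.3273 (32.73%), PC3 0.1727 (17.27%);  cumulative: 0.5, 0.8273, 1


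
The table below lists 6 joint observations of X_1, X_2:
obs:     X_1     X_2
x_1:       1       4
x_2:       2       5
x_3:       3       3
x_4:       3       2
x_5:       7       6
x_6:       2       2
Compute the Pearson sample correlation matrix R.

Step 1 — column means:
  mean(X_1) = (1 + 2 + 3 + 3 + 7 + 2) / 6 = 18/6 = 3
  mean(X_2) = (4 + 5 + 3 + 2 + 6 + 2) / 6 = 22/6 = 3.6667

Step 2 — sample variances and covariances s[i,j] = (1/(n-1)) · Σ_k (x_{k,i} - mean_i) · (x_{k,j} - mean_j), with n-1 = 5:
  s[X_1,X_1] = ((-2)·(-2) + (-1)·(-1) + (0)·(0) + (0)·(0) + (4)·(4) + (-1)·(-1)) / 5 = 22/5 = 4.4
  s[X_1,X_2] = ((-2)·(0.3333) + (-1)·(1.3333) + (0)·(-0.6667) + (0)·(-1.6667) + (4)·(2.3333) + (-1)·(-1.6667)) / 5 = 9/5 = 1.8
  s[X_2,X_2] = ((0.3333)·(0.3333) + (1.3333)·(1.3333) + (-0.6667)·(-0.6667) + (-1.6667)·(-1.6667) + (2.3333)·(2.3333) + (-1.6667)·(-1.6667)) / 5 = 13.3333/5 = 2.6667
  Sample standard deviations s_i = √(s[i,i]):
  s(X_1) = √(4.4) = 2.0976
  s(X_2) = √(2.6667) = 1.633

Step 3 — r_{ij} = s_{ij} / (s_i · s_j):
  r[X_1,X_1] = 1 (diagonal).
  r[X_1,X_2] = 1.8 / (2.0976 · 1.633) = 1.8 / 3.4254 = 0.5255
  r[X_2,X_2] = 1 (diagonal).

R is symmetric with unit diagonal. Assembling:

R = [[1, 0.5255],
 [0.5255, 1]]


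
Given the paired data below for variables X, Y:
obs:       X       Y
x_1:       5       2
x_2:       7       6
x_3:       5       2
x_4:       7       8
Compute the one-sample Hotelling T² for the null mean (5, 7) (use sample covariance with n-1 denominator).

Step 1 — sample mean vector:
  mean(X) = (5 + 7 + 5 + 7) / 4 = 24/4 = 6
  mean(Y) = (2 + 6 + 2 + 8) / 4 = 18/4 = 4.5
  x̄ = (6, 4.5),  deviation x̄ - mu_0 = (6, 4.5) - (5, 7) = (1, -2.5).

Step 2 — sample covariance matrix, S[i,j] = (1/(n-1)) · Σ_k (x_{k,i} - mean_i) · (x_{k,j} - mean_j), divisor n-1 = 3:
  S[X,X] = ((-1)·(-1) + (1)·(1) + (-1)·(-1) + (1)·(1)) / 3 = 4/3 = 1.3333
  S[X,Y] = ((-1)·(-2.5) + (1)·(1.5) + (-1)·(-2.5) + (1)·(3.5)) / 3 = 10/3 = 3.3333
  S[Y,Y] = ((-2.5)·(-2.5) + (1.5)·(1.5) + (-2.5)·(-2.5) + (3.5)·(3.5)) / 3 = 27/3 = 9
  S = [[1.3333, 3.3333],
 [3.3333, 9]].

Step 3 — invert S. det(S) = 1.3333·9 - (3.3333)² = 0.8889.
  S^{-1} = (1/det) · [[d, -b], [-b, a]] = [[10.125, -3.75],
 [-3.75, 1.5]].

Step 4 — quadratic form (x̄ - mu_0)^T · S^{-1} · (x̄ - mu_0):
  S^{-1} · (x̄ - mu_0) = (19.5, -7.5),
  (x̄ - mu_0)^T · [...] = (1)·(19.5) + (-2.5)·(-7.5) = 38.25.

Step 5 — scale by n: T² = 4 · 38.25 = 153.

T² ≈ 153


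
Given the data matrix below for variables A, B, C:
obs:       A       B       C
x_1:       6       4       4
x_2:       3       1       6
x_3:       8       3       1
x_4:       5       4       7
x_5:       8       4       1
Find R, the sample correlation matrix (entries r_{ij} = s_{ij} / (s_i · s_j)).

Step 1 — column means:
  mean(A) = (6 + 3 + 8 + 5 + 8) / 5 = 30/5 = 6
  mean(B) = (4 + 1 + 3 + 4 + 4) / 5 = 16/5 = 3.2
  mean(C) = (4 + 6 + 1 + 7 + 1) / 5 = 19/5 = 3.8

Step 2 — sample variances and covariances s[i,j] = (1/(n-1)) · Σ_k (x_{k,i} - mean_i) · (x_{k,j} - mean_j), with n-1 = 4:
  s[A,A] = ((0)·(0) + (-3)·(-3) + (2)·(2) + (-1)·(-1) + (2)·(2)) / 4 = 18/4 = 4.5
  s[A,B] = ((0)·(0.8) + (-3)·(-2.2) + (2)·(-0.2) + (-1)·(0.8) + (2)·(0.8)) / 4 = 7/4 = 1.75
  s[A,C] = ((0)·(0.2) + (-3)·(2.2) + (2)·(-2.8) + (-1)·(3.2) + (2)·(-2.8)) / 4 = -21/4 = -5.25
  s[B,B] = ((0.8)·(0.8) + (-2.2)·(-2.2) + (-0.2)·(-0.2) + (0.8)·(0.8) + (0.8)·(0.8)) / 4 = 6.8/4 = 1.7
  s[B,C] = ((0.8)·(0.2) + (-2.2)·(2.2) + (-0.2)·(-2.8) + (0.8)·(3.2) + (0.8)·(-2.8)) / 4 = -3.8/4 = -0.95
  s[C,C] = ((0.2)·(0.2) + (2.2)·(2.2) + (-2.8)·(-2.8) + (3.2)·(3.2) + (-2.8)·(-2.8)) / 4 = 30.8/4 = 7.7
  Sample standard deviations s_i = √(s[i,i]):
  s(A) = √(4.5) = 2.1213
  s(B) = √(1.7) = 1.3038
  s(C) = √(7.7) = 2.7749

Step 3 — r_{ij} = s_{ij} / (s_i · s_j):
  r[A,A] = 1 (diagonal).
  r[A,B] = 1.75 / (2.1213 · 1.3038) = 1.75 / 2.7659 = 0.6327
  r[A,C] = -5.25 / (2.1213 · 2.7749) = -5.25 / 5.8864 = -0.8919
  r[B,B] = 1 (diagonal).
  r[B,C] = -0.95 / (1.3038 · 2.7749) = -0.95 / 3.618 = -0.2626
  r[C,C] = 1 (diagonal).

R is symmetric with unit diagonal. Assembling:

R = [[1, 0.6327, -0.8919],
 [0.6327, 1, -0.2626],
 [-0.8919, -0.2626, 1]]


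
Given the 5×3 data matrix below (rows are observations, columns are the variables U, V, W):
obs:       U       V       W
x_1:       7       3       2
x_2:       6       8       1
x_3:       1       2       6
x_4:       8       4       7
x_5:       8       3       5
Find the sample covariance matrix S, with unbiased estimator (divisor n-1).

Step 1 — column means:
  mean(U) = (7 + 6 + 1 + 8 + 8) / 5 = 30/5 = 6
  mean(V) = (3 + 8 + 2 + 4 + 3) / 5 = 20/5 = 4
  mean(W) = (2 + 1 + 6 + 7 + 5) / 5 = 21/5 = 4.2

Step 2 — sample covariance S[i,j] = (1/(n-1)) · Σ_k (x_{k,i} - mean_i) · (x_{k,j} - mean_j), with n-1 = 4.
  S[U,U] = ((1)·(1) + (0)·(0) + (-5)·(-5) + (2)·(2) + (2)·(2)) / 4 = 34/4 = 8.5
  S[U,V] = ((1)·(-1) + (0)·(4) + (-5)·(-2) + (2)·(0) + (2)·(-1)) / 4 = 7/4 = 1.75
  S[U,W] = ((1)·(-2.2) + (0)·(-3.2) + (-5)·(1.8) + (2)·(2.8) + (2)·(0.8)) / 4 = -4/4 = -1
  S[V,V] = ((-1)·(-1) + (4)·(4) + (-2)·(-2) + (0)·(0) + (-1)·(-1)) / 4 = 22/4 = 5.5
  S[V,W] = ((-1)·(-2.2) + (4)·(-3.2) + (-2)·(1.8) + (0)·(2.8) + (-1)·(0.8)) / 4 = -15/4 = -3.75
  S[W,W] = ((-2.2)·(-2.2) + (-3.2)·(-3.2) + (1.8)·(1.8) + (2.8)·(2.8) + (0.8)·(0.8)) / 4 = 26.8/4 = 6.7

S is symmetric (S[j,i] = S[i,j]). Assembling:

S = [[8.5, 1.75, -1],
 [1.75, 5.5, -3.75],
 [-1, -3.75, 6.7]]


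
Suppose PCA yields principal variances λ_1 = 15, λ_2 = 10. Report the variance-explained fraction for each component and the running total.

Step 1 — total variance = trace(Sigma) = Σ λ_i = 15 + 10 = 25.

Step 2 — fraction explained by component i = λ_i / Σ λ:
  PC1: 15/25 = 0.6
  PC2: 10/25 = 0.4

Step 3 — cumulative fraction after k components = (λ_1 + ... + λ_k) / Σ λ:
  k = 1: 15/25 = 0.6
  k = 2: (15 + 10)/25 = 25/25 = 1

Summary (fraction, with percent):

explained: PC1 0.6 (60%), PC2 0.4 (40%);  cumulative: 0.6, 1


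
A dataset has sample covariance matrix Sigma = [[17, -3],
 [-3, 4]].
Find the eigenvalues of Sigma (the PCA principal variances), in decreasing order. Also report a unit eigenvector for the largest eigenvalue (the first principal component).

Step 1 — characteristic polynomial of 2×2 Sigma:
  det(Sigma - λI) = λ² - trace · λ + det = 0.
  trace = 17 + 4 = 21, det = 17·4 - (-3)² = 59.
Step 2 — discriminant:
  Δ = trace² - 4·det = 441 - 236 = 205.
Step 3 — eigenvalues:
  λ = (trace ± √Δ)/2 = (21 ± 14.3178)/2,
  λ_1 = 17.6589,  λ_2 = 3.3411.

Step 4 — unit eigenvector for λ_1: solve (Sigma - λ_1 I)v = 0. First row:
  (17 - 17.6589)·v_x + (-3)·v_y = 0, i.e. (-0.6589)·v_x + (-3)·v_y = 0,
  so v ∝ (b, λ_1 - a) = (-3, 0.6589); multiply by -1 so the first entry is positive: u = (3, -0.6589).
  ||u|| = √((3)² + (-0.6589)²) = √(9.4342) ≈ 3.0715,
  v_1 = u/||u|| ≈ (0.9767, -0.2145) (||v_1|| = 1).

λ_1 = 17.6589,  λ_2 = 3.3411;  v_1 ≈ (0.9767, -0.2145)


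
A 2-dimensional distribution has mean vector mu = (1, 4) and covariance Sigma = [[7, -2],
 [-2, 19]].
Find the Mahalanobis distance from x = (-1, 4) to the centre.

Step 1 — centre the observation: (x - mu) = (-2, 0).

Step 2 — invert Sigma. det(Sigma) = 7·19 - (-2)² = 129.
  Sigma^{-1} = (1/det) · [[d, -b], [-b, a]] = [[0.1473, 0.0155],
 [0.0155, 0.0543]].

Step 3 — form the quadratic (x - mu)^T · Sigma^{-1} · (x - mu):
  Sigma^{-1} · (x - mu) = (-0.2946, -0.031).
  (x - mu)^T · [Sigma^{-1} · (x - mu)] = (-2)·(-0.2946) + (0)·(-0.031) = 0.5891.

Step 4 — take square root: d = √(0.5891) ≈ 0.7676.

d(x, mu) = √(0.5891) ≈ 0.7676


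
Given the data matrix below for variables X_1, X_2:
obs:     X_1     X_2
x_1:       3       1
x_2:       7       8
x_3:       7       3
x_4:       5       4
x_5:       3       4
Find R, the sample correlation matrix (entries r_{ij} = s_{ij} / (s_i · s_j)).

Step 1 — column means:
  mean(X_1) = (3 + 7 + 7 + 5 + 3) / 5 = 25/5 = 5
  mean(X_2) = (1 + 8 + 3 + 4 + 4) / 5 = 20/5 = 4

Step 2 — sample variances and covariances s[i,j] = (1/(n-1)) · Σ_k (x_{k,i} - mean_i) · (x_{k,j} - mean_j), with n-1 = 4:
  s[X_1,X_1] = ((-2)·(-2) + (2)·(2) + (2)·(2) + (0)·(0) + (-2)·(-2)) / 4 = 16/4 = 4
  s[X_1,X_2] = ((-2)·(-3) + (2)·(4) + (2)·(-1) + (0)·(0) + (-2)·(0)) / 4 = 12/4 = 3
  s[X_2,X_2] = ((-3)·(-3) + (4)·(4) + (-1)·(-1) + (0)·(0) + (0)·(0)) / 4 = 26/4 = 6.5
  Sample standard deviations s_i = √(s[i,i]):
  s(X_1) = √(4) = 2
  s(X_2) = √(6.5) = 2.5495

Step 3 — r_{ij} = s_{ij} / (s_i · s_j):
  r[X_1,X_1] = 1 (diagonal).
  r[X_1,X_2] = 3 / (2 · 2.5495) = 3 / 5.099 = 0.5883
  r[X_2,X_2] = 1 (diagonal).

R is symmetric with unit diagonal. Assembling:

R = [[1, 0.5883],
 [0.5883, 1]]


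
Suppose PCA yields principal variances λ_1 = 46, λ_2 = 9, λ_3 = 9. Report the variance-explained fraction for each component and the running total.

Step 1 — total variance = trace(Sigma) = Σ λ_i = 46 + 9 + 9 = 64.

Step 2 — fraction explained by component i = λ_i / Σ λ:
  PC1: 46/64 = 0.7188
  PC2: 9/64 = 0.1406
  PC3: 9/64 = 0.1406

Step 3 — cumulative fraction after k components = (λ_1 + ... + λ_k) / Σ λ:
  k = 1: 46/64 = 0.7188
  k = 2: (46 + 9)/64 = 55/64 = 0.8594
  k = 3: (46 + 9 + 9)/64 = 64/64 = 1

Summary (fraction, with percent):

explained: PC1 0.7188 (71.88%), PC2 0.1406 (14.06%), PC3 0.1406 (14.06%);  cumulative: 0.7188, 0.8594, 1


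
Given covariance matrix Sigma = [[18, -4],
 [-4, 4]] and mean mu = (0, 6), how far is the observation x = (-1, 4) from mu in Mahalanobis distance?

Step 1 — centre the observation: (x - mu) = (-1, -2).

Step 2 — invert Sigma. det(Sigma) = 18·4 - (-4)² = 56.
  Sigma^{-1} = (1/det) · [[d, -b], [-b, a]] = [[0.0714, 0.0714],
 [0.0714, 0.3214]].

Step 3 — form the quadratic (x - mu)^T · Sigma^{-1} · (x - mu):
  Sigma^{-1} · (x - mu) = (-0.2143, -0.7143).
  (x - mu)^T · [Sigma^{-1} · (x - mu)] = (-1)·(-0.2143) + (-2)·(-0.7143) = 1.6429.

Step 4 — take square root: d = √(1.6429) ≈ 1.2817.

d(x, mu) = √(1.6429) ≈ 1.2817


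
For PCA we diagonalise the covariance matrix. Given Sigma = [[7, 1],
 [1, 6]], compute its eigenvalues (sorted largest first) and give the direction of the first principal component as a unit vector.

Step 1 — characteristic polynomial of 2×2 Sigma:
  det(Sigma - λI) = λ² - trace · λ + det = 0.
  trace = 7 + 6 = 13, det = 7·6 - (1)² = 41.
Step 2 — discriminant:
  Δ = trace² - 4·det = 169 - 164 = 5.
Step 3 — eigenvalues:
  λ = (trace ± √Δ)/2 = (13 ± 2.2361)/2,
  λ_1 = 7.618,  λ_2 = 5.382.

Step 4 — unit eigenvector for λ_1: solve (Sigma - λ_1 I)v = 0. First row:
  (7 - 7.618)·v_x + (1)·v_y = 0, i.e. (-0.618)·v_x + (1)·v_y = 0,
  so v ∝ (b, λ_1 - a) = (1, 0.618) = u.
  ||u|| = √((1)² + (0.618)²) = √(1.382) ≈ 1.1756,
  v_1 = u/||u|| ≈ (0.8507, 0.5257) (||v_1|| = 1).

λ_1 = 7.618,  λ_2 = 5.382;  v_1 ≈ (0.8507, 0.5257)


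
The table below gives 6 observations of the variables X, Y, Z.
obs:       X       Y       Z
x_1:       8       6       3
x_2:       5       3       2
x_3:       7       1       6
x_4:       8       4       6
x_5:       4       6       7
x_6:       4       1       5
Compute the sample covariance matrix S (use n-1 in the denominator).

Step 1 — column means:
  mean(X) = (8 + 5 + 7 + 8 + 4 + 4) / 6 = 36/6 = 6
  mean(Y) = (6 + 3 + 1 + 4 + 6 + 1) / 6 = 21/6 = 3.5
  mean(Z) = (3 + 2 + 6 + 6 + 7 + 5) / 6 = 29/6 = 4.8333

Step 2 — sample covariance S[i,j] = (1/(n-1)) · Σ_k (x_{k,i} - mean_i) · (x_{k,j} - mean_j), with n-1 = 5.
  S[X,X] = ((2)·(2) + (-1)·(-1) + (1)·(1) + (2)·(2) + (-2)·(-2) + (-2)·(-2)) / 5 = 18/5 = 3.6
  S[X,Y] = ((2)·(2.5) + (-1)·(-0.5) + (1)·(-2.5) + (2)·(0.5) + (-2)·(2.5) + (-2)·(-2.5)) / 5 = 4/5 = 0.8
  S[X,Z] = ((2)·(-1.8333) + (-1)·(-2.8333) + (1)·(1.1667) + (2)·(1.1667) + (-2)·(2.1667) + (-2)·(0.1667)) / 5 = -2/5 = -0.4
  S[Y,Y] = ((2.5)·(2.5) + (-0.5)·(-0.5) + (-2.5)·(-2.5) + (0.5)·(0.5) + (2.5)·(2.5) + (-2.5)·(-2.5)) / 5 = 25.5/5 = 5.1
  S[Y,Z] = ((2.5)·(-1.8333) + (-0.5)·(-2.8333) + (-2.5)·(1.1667) + (0.5)·(1.1667) + (2.5)·(2.1667) + (-2.5)·(0.1667)) / 5 = -0.5/5 = -0.1
  S[Z,Z] = ((-1.8333)·(-1.8333) + (-2.8333)·(-2.8333) + (1.1667)·(1.1667) + (1.1667)·(1.1667) + (2.1667)·(2.1667) + (0.1667)·(0.1667)) / 5 = 18.8333/5 = 3.7667

S is symmetric (S[j,i] = S[i,j]). Assembling:

S = [[3.6, 0.8, -0.4],
 [0.8, 5.1, -0.1],
 [-0.4, -0.1, 3.7667]]
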